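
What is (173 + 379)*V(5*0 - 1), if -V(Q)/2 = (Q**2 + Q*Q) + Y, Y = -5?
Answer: 3312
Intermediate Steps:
V(Q) = 10 - 4*Q**2 (V(Q) = -2*((Q**2 + Q*Q) - 5) = -2*((Q**2 + Q**2) - 5) = -2*(2*Q**2 - 5) = -2*(-5 + 2*Q**2) = 10 - 4*Q**2)
(173 + 379)*V(5*0 - 1) = (173 + 379)*(10 - 4*(5*0 - 1)**2) = 552*(10 - 4*(0 - 1)**2) = 552*(10 - 4*(-1)**2) = 552*(10 - 4*1) = 552*(10 - 4) = 552*6 = 3312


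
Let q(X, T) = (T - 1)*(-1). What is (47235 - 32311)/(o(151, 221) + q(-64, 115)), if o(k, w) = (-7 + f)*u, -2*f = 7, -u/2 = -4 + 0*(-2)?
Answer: -7462/99 ≈ -75.374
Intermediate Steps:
u = 8 (u = -2*(-4 + 0*(-2)) = -2*(-4 + 0) = -2*(-4) = 8)
f = -7/2 (f = -½*7 = -7/2 ≈ -3.5000)
o(k, w) = -84 (o(k, w) = (-7 - 7/2)*8 = -21/2*8 = -84)
q(X, T) = 1 - T (q(X, T) = (-1 + T)*(-1) = 1 - T)
(47235 - 32311)/(o(151, 221) + q(-64, 115)) = (47235 - 32311)/(-84 + (1 - 1*115)) = 14924/(-84 + (1 - 115)) = 14924/(-84 - 114) = 14924/(-198) = 14924*(-1/198) = -7462/99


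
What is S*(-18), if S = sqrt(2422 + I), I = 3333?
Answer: -18*sqrt(5755) ≈ -1365.5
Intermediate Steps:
S = sqrt(5755) (S = sqrt(2422 + 3333) = sqrt(5755) ≈ 75.862)
S*(-18) = sqrt(5755)*(-18) = -18*sqrt(5755)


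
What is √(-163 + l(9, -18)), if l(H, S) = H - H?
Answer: I*√163 ≈ 12.767*I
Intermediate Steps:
l(H, S) = 0
√(-163 + l(9, -18)) = √(-163 + 0) = √(-163) = I*√163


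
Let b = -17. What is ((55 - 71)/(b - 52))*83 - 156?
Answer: -9436/69 ≈ -136.75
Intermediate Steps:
((55 - 71)/(b - 52))*83 - 156 = ((55 - 71)/(-17 - 52))*83 - 156 = -16/(-69)*83 - 156 = -16*(-1/69)*83 - 156 = (16/69)*83 - 156 = 1328/69 - 156 = -9436/69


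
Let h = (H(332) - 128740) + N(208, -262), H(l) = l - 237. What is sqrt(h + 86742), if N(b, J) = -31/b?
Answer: I*sqrt(113306115)/52 ≈ 204.7*I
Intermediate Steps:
H(l) = -237 + l
h = -26758191/208 (h = ((-237 + 332) - 128740) - 31/208 = (95 - 128740) - 31*1/208 = -128645 - 31/208 = -26758191/208 ≈ -1.2865e+5)
sqrt(h + 86742) = sqrt(-26758191/208 + 86742) = sqrt(-8715855/208) = I*sqrt(113306115)/52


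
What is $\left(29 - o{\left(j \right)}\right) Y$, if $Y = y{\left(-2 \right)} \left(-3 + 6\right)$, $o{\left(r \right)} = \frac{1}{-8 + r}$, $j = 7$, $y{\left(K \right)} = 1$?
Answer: $90$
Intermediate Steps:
$Y = 3$ ($Y = 1 \left(-3 + 6\right) = 1 \cdot 3 = 3$)
$\left(29 - o{\left(j \right)}\right) Y = \left(29 - \frac{1}{-8 + 7}\right) 3 = \left(29 - \frac{1}{-1}\right) 3 = \left(29 - -1\right) 3 = \left(29 + 1\right) 3 = 30 \cdot 3 = 90$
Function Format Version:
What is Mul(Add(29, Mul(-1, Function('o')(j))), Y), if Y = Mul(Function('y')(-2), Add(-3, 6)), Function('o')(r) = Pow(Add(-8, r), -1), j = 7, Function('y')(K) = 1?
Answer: 90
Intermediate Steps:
Y = 3 (Y = Mul(1, Add(-3, 6)) = Mul(1, 3) = 3)
Mul(Add(29, Mul(-1, Function('o')(j))), Y) = Mul(Add(29, Mul(-1, Pow(Add(-8, 7), -1))), 3) = Mul(Add(29, Mul(-1, Pow(-1, -1))), 3) = Mul(Add(29, Mul(-1, -1)), 3) = Mul(Add(29, 1), 3) = Mul(30, 3) = 90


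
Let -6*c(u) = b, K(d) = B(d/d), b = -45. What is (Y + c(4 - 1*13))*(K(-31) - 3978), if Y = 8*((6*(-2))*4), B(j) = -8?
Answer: 1500729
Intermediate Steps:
K(d) = -8
c(u) = 15/2 (c(u) = -⅙*(-45) = 15/2)
Y = -384 (Y = 8*(-12*4) = 8*(-48) = -384)
(Y + c(4 - 1*13))*(K(-31) - 3978) = (-384 + 15/2)*(-8 - 3978) = -753/2*(-3986) = 1500729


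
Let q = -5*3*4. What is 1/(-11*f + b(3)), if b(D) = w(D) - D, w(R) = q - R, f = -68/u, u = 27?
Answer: -27/1034 ≈ -0.026112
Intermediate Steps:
f = -68/27 ≈ -2.5185
q = -60 (q = -15*4 = -60)
w(R) = -60 - R
b(D) = -60 - 2*D (b(D) = (-60 - D) - D = -60 - 2*D)
1/(-11*f + b(3)) = 1/(-11*(-68/27) + (-60 - 2*3)) = 1/(748/27 + (-60 - 6)) = 1/(748/27 - 66) = 1/(-1034/27) = -27/1034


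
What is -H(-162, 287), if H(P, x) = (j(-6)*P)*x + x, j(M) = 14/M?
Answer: -108773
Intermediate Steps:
H(P, x) = x - 7*P*x/3 (H(P, x) = ((14/(-6))*P)*x + x = ((14*(-⅙))*P)*x + x = (-7*P/3)*x + x = -7*P*x/3 + x = x - 7*P*x/3)
-H(-162, 287) = -287*(3 - 7*(-162))/3 = -287*(3 + 1134)/3 = -287*1137/3 = -1*108773 = -108773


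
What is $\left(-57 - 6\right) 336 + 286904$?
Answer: $265736$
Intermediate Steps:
$\left(-57 - 6\right) 336 + 286904 = \left(-63\right) 336 + 286904 = -21168 + 286904 = 265736$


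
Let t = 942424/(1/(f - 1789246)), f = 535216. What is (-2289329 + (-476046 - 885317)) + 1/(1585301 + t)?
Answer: -4314484123336675949/1181826383419 ≈ -3.6507e+6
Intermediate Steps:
t = -1181827968720 (t = 942424/(1/(535216 - 1789246)) = 942424/(1/(-1254030)) = 942424/(-1/1254030) = 942424*(-1254030) = -1181827968720)
(-2289329 + (-476046 - 885317)) + 1/(1585301 + t) = (-2289329 + (-476046 - 885317)) + 1/(1585301 - 1181827968720) = (-2289329 - 1361363) + 1/(-1181826383419) = -3650692 - 1/1181826383419 = -4314484123336675949/1181826383419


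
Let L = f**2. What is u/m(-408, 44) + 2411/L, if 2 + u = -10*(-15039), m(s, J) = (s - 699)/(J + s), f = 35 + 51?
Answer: 9874849289/199692 ≈ 49450.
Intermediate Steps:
f = 86
m(s, J) = (-699 + s)/(J + s)
u = 150388 (u = -2 - 10*(-15039) = -2 + 150390 = 150388)
L = 7396 (L = 86**2 = 7396)
u/m(-408, 44) + 2411/L = 150388/(((-699 - 408)/(44 - 408))) + 2411/7396 = 150388/((-1107/(-364))) + 2411*(1/7396) = 150388/((-1/364*(-1107))) + 2411/7396 = 150388/(1107/364) + 2411/7396 = 150388*(364/1107) + 2411/7396 = 1335152/27 + 2411/7396 = 9874849289/199692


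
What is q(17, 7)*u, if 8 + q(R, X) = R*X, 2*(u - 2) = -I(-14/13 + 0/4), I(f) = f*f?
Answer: 26640/169 ≈ 157.63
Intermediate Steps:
I(f) = f**2
u = 240/169 (u = 2 + (-(-14/13 + 0/4)**2)/2 = 2 + (-(-14*1/13 + 0*(1/4))**2)/2 = 2 + (-(-14/13 + 0)**2)/2 = 2 + (-(-14/13)**2)/2 = 2 + (-1*196/169)/2 = 2 + (1/2)*(-196/169) = 2 - 98/169 = 240/169 ≈ 1.4201)
q(R, X) = -8 + R*X
q(17, 7)*u = (-8 + 17*7)*(240/169) = (-8 + 119)*(240/169) = 111*(240/169) = 26640/169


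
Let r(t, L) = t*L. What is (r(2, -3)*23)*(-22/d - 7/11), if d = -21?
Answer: -4370/77 ≈ -56.753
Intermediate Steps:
r(t, L) = L*t
(r(2, -3)*23)*(-22/d - 7/11) = (-3*2*23)*(-22/(-21) - 7/11) = (-6*23)*(-22*(-1/21) - 7*1/11) = -138*(22/21 - 7/11) = -138*95/231 = -4370/77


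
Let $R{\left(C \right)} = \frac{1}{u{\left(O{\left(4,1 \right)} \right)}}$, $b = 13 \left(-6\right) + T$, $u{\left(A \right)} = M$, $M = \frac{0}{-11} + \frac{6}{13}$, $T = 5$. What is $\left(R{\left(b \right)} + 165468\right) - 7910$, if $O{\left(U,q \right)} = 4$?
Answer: $\frac{945361}{6} \approx 1.5756 \cdot 10^{5}$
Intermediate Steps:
$M = \frac{6}{13}$ ($M = 0 \left(- \frac{1}{11}\right) + 6 \cdot \frac{1}{13} = 0 + \frac{6}{13} = \frac{6}{13} \approx 0.46154$)
$u{\left(A \right)} = \frac{6}{13}$
$b = -73$ ($b = 13 \left(-6\right) + 5 = -78 + 5 = -73$)
$R{\left(C \right)} = \frac{13}{6}$ ($R{\left(C \right)} = \frac{1}{\frac{6}{13}} = \frac{13}{6}$)
$\left(R{\left(b \right)} + 165468\right) - 7910 = \left(\frac{13}{6} + 165468\right) - 7910 = \frac{992821}{6} - 7910 = \frac{945361}{6}$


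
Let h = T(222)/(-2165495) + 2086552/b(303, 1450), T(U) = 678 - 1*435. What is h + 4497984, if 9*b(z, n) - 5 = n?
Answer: 947526151352133/210053015 ≈ 4.5109e+6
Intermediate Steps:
T(U) = 243 (T(U) = 678 - 435 = 243)
b(z, n) = 5/9 + n/9
h = 2711050730373/210053015 (h = 243/(-2165495) + 2086552/(5/9 + (⅑)*1450) = 243*(-1/2165495) + 2086552/(5/9 + 1450/9) = -243/2165495 + 2086552/(485/3) = -243/2165495 + 2086552*(3/485) = -243/2165495 + 6259656/485 = 2711050730373/210053015 ≈ 12907.)
h + 4497984 = 2711050730373/210053015 + 4497984 = 947526151352133/210053015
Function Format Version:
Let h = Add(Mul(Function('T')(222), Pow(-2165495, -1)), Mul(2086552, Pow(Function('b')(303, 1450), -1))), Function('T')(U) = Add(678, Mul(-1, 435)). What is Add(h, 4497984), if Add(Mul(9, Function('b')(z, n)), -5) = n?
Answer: Rational(947526151352133, 210053015) ≈ 4.5109e+6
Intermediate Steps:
Function('T')(U) = 243 (Function('T')(U) = Add(678, -435) = 243)
Function('b')(z, n) = Add(Rational(5, 9), Mul(Rational(1, 9), n))
h = Rational(2711050730373, 210053015) (h = Add(Mul(243, Pow(-2165495, -1)), Mul(2086552, Pow(Add(Rational(5, 9), Mul(Rational(1, 9), 1450)), -1))) = Add(Mul(243, Rational(-1, 2165495)), Mul(2086552, Pow(Add(Rational(5, 9), Rational(1450, 9)), -1))) = Add(Rational(-243, 2165495), Mul(2086552, Pow(Rational(485, 3), -1))) = Add(Rational(-243, 2165495), Mul(2086552, Rational(3, 485))) = Add(Rational(-243, 2165495), Rational(6259656, 485)) = Rational(2711050730373, 210053015) ≈ 12907.)
Add(h, 4497984) = Add(Rational(2711050730373, 210053015), 4497984) = Rational(947526151352133, 210053015)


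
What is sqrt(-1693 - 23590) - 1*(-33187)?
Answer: 33187 + I*sqrt(25283) ≈ 33187.0 + 159.01*I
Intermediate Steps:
sqrt(-1693 - 23590) - 1*(-33187) = sqrt(-25283) + 33187 = I*sqrt(25283) + 33187 = 33187 + I*sqrt(25283)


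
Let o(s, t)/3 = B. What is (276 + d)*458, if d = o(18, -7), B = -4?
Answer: 120912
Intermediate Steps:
o(s, t) = -12 (o(s, t) = 3*(-4) = -12)
d = -12
(276 + d)*458 = (276 - 12)*458 = 264*458 = 120912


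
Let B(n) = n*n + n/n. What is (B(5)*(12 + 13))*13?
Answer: 8450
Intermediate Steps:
B(n) = 1 + n² (B(n) = n² + 1 = 1 + n²)
(B(5)*(12 + 13))*13 = ((1 + 5²)*(12 + 13))*13 = ((1 + 25)*25)*13 = (26*25)*13 = 650*13 = 8450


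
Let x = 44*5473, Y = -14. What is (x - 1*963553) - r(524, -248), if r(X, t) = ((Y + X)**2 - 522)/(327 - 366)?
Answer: -9309107/13 ≈ -7.1609e+5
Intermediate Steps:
x = 240812
r(X, t) = 174/13 - (-14 + X)**2/39 (r(X, t) = ((-14 + X)**2 - 522)/(327 - 366) = (-522 + (-14 + X)**2)/(-39) = (-522 + (-14 + X)**2)*(-1/39) = 174/13 - (-14 + X)**2/39)
(x - 1*963553) - r(524, -248) = (240812 - 1*963553) - (174/13 - (-14 + 524)**2/39) = (240812 - 963553) - (174/13 - 1/39*510**2) = -722741 - (174/13 - 1/39*260100) = -722741 - (174/13 - 86700/13) = -722741 - 1*(-86526/13) = -722741 + 86526/13 = -9309107/13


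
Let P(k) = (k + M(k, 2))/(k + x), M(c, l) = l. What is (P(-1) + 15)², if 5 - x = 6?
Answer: 841/4 ≈ 210.25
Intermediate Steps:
x = -1 (x = 5 - 1*6 = 5 - 6 = -1)
P(k) = (2 + k)/(-1 + k) (P(k) = (k + 2)/(k - 1) = (2 + k)/(-1 + k))
(P(-1) + 15)² = ((2 - 1)/(-1 - 1) + 15)² = (1/(-2) + 15)² = (-½*1 + 15)² = (-½ + 15)² = (29/2)² = 841/4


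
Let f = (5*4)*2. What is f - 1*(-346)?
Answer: 386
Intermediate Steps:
f = 40 (f = 20*2 = 40)
f - 1*(-346) = 40 - 1*(-346) = 40 + 346 = 386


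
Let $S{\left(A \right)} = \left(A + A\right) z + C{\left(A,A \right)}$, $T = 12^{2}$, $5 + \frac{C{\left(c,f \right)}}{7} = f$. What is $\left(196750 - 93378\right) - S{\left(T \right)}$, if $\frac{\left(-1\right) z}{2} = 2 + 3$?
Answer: $105279$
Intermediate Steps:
$C{\left(c,f \right)} = -35 + 7 f$
$z = -10$ ($z = - 2 \left(2 + 3\right) = \left(-2\right) 5 = -10$)
$T = 144$
$S{\left(A \right)} = -35 - 13 A$ ($S{\left(A \right)} = \left(A + A\right) \left(-10\right) + \left(-35 + 7 A\right) = 2 A \left(-10\right) + \left(-35 + 7 A\right) = - 20 A + \left(-35 + 7 A\right) = -35 - 13 A$)
$\left(196750 - 93378\right) - S{\left(T \right)} = \left(196750 - 93378\right) - \left(-35 - 1872\right) = 103372 - -1907 = 103372 + 1907 = 105279$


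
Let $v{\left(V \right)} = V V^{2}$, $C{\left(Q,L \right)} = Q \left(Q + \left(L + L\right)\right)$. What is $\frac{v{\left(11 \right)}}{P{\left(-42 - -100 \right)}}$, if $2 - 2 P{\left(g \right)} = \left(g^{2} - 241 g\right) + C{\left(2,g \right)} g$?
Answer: $- \frac{1331}{1536} \approx -0.86654$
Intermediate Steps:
$C{\left(Q,L \right)} = Q \left(Q + 2 L\right)$
$v{\left(V \right)} = V^{3}$
$P{\left(g \right)} = 1 - \frac{g^{2}}{2} + \frac{241 g}{2} - \frac{g \left(4 + 4 g\right)}{2}$ ($P{\left(g \right)} = 1 - \frac{\left(g^{2} - 241 g\right) + 2 \left(2 + 2 g\right) g}{2} = 1 - \frac{\left(g^{2} - 241 g\right) + \left(4 + 4 g\right) g}{2} = 1 - \frac{\left(g^{2} - 241 g\right) + g \left(4 + 4 g\right)}{2} = 1 - \frac{g^{2} - 241 g + g \left(4 + 4 g\right)}{2} = 1 - \left(\frac{g^{2}}{2} - \frac{241 g}{2} + \frac{g \left(4 + 4 g\right)}{2}\right) = 1 - \frac{g^{2}}{2} + \frac{241 g}{2} - \frac{g \left(4 + 4 g\right)}{2}$)
$\frac{v{\left(11 \right)}}{P{\left(-42 - -100 \right)}} = \frac{11^{3}}{1 - \frac{5 \left(-42 - -100\right)^{2}}{2} + \frac{237 \left(-42 - -100\right)}{2}} = \frac{1331}{1 - \frac{5 \left(-42 + 100\right)^{2}}{2} + \frac{237 \left(-42 + 100\right)}{2}} = \frac{1331}{1 - \frac{5 \cdot 58^{2}}{2} + \frac{237}{2} \cdot 58} = \frac{1331}{1 - 8410 + 6873} = \frac{1331}{-1536} = 1331 \left(- \frac{1}{1536}\right) = - \frac{1331}{1536}$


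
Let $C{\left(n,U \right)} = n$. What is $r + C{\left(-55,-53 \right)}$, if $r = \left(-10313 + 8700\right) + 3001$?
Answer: $1333$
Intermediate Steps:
$r = 1388$ ($r = -1613 + 3001 = 1388$)
$r + C{\left(-55,-53 \right)} = 1388 - 55 = 1333$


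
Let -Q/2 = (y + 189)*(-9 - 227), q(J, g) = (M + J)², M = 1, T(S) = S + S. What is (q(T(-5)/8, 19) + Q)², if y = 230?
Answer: 10012724875521/256 ≈ 3.9112e+10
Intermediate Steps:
T(S) = 2*S
q(J, g) = (1 + J)²
Q = 197768 (Q = -2*(230 + 189)*(-9 - 227) = -838*(-236) = -2*(-98884) = 197768)
(q(T(-5)/8, 19) + Q)² = ((1 + (2*(-5))/8)² + 197768)² = ((1 - 10*⅛)² + 197768)² = ((1 - 5/4)² + 197768)² = ((-¼)² + 197768)² = (1/16 + 197768)² = (3164289/16)² = 10012724875521/256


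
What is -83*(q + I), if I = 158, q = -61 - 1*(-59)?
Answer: -12948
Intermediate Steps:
q = -2 (q = -61 + 59 = -2)
-83*(q + I) = -83*(-2 + 158) = -83*156 = -12948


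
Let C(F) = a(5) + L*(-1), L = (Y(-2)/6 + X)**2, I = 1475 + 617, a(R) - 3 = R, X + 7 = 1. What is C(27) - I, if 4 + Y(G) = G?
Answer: -2133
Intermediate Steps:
X = -6 (X = -7 + 1 = -6)
Y(G) = -4 + G
a(R) = 3 + R
I = 2092
L = 49 (L = ((-4 - 2)/6 - 6)**2 = (-6*1/6 - 6)**2 = (-1 - 6)**2 = (-7)**2 = 49)
C(F) = -41 (C(F) = (3 + 5) + 49*(-1) = 8 - 49 = -41)
C(27) - I = -41 - 1*2092 = -41 - 2092 = -2133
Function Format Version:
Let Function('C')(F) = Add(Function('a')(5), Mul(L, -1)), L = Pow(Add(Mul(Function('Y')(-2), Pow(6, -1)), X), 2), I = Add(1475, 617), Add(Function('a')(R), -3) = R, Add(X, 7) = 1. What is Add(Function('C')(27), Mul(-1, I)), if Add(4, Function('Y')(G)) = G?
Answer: -2133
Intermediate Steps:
X = -6 (X = Add(-7, 1) = -6)
Function('Y')(G) = Add(-4, G)
Function('a')(R) = Add(3, R)
I = 2092
L = 49 (L = Pow(Add(Mul(Add(-4, -2), Pow(6, -1)), -6), 2) = Pow(Add(Mul(-6, Rational(1, 6)), -6), 2) = Pow(Add(-1, -6), 2) = Pow(-7, 2) = 49)
Function('C')(F) = -41 (Function('C')(F) = Add(Add(3, 5), Mul(49, -1)) = Add(8, -49) = -41)
Add(Function('C')(27), Mul(-1, I)) = Add(-41, Mul(-1, 2092)) = Add(-41, -2092) = -2133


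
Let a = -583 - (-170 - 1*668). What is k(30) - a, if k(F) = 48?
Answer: -207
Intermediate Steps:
a = 255 (a = -583 - (-170 - 668) = -583 - 1*(-838) = -583 + 838 = 255)
k(30) - a = 48 - 1*255 = 48 - 255 = -207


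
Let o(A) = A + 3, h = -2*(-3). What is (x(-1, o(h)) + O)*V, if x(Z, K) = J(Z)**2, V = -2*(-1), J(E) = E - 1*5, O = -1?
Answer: 70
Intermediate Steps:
J(E) = -5 + E (J(E) = E - 5 = -5 + E)
h = 6
o(A) = 3 + A
V = 2
x(Z, K) = (-5 + Z)**2
(x(-1, o(h)) + O)*V = ((-5 - 1)**2 - 1)*2 = ((-6)**2 - 1)*2 = (36 - 1)*2 = 35*2 = 70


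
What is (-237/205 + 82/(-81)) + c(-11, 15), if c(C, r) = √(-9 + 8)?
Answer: -36007/16605 + I ≈ -2.1684 + 1.0*I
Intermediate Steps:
c(C, r) = I (c(C, r) = √(-1) = I)
(-237/205 + 82/(-81)) + c(-11, 15) = (-237/205 + 82/(-81)) + I = (-237*1/205 + 82*(-1/81)) + I = (-237/205 - 82/81) + I = -36007/16605 + I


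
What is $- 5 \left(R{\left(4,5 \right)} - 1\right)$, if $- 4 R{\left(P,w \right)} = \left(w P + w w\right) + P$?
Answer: $\frac{265}{4} \approx 66.25$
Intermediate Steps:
$R{\left(P,w \right)} = - \frac{P}{4} - \frac{w^{2}}{4} - \frac{P w}{4}$ ($R{\left(P,w \right)} = - \frac{\left(w P + w w\right) + P}{4} = - \frac{\left(P w + w^{2}\right) + P}{4} = - \frac{\left(w^{2} + P w\right) + P}{4} = - \frac{P + w^{2} + P w}{4} = - \frac{P}{4} - \frac{w^{2}}{4} - \frac{P w}{4}$)
$- 5 \left(R{\left(4,5 \right)} - 1\right) = - 5 \left(\left(\left(- \frac{1}{4}\right) 4 - \frac{5^{2}}{4} - 1 \cdot 5\right) - 1\right) = - 5 \left(\left(-1 - \frac{25}{4} - 5\right) - 1\right) = - 5 \left(- \frac{49}{4} - 1\right) = \left(-5\right) \left(- \frac{53}{4}\right) = \frac{265}{4}$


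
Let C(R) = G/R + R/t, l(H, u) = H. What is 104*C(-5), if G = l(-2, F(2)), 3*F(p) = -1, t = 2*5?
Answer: -52/5 ≈ -10.400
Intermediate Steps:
t = 10
F(p) = -⅓ (F(p) = (⅓)*(-1) = -⅓)
G = -2
C(R) = -2/R + R/10
104*C(-5) = 104*(-2/(-5) + (⅒)*(-5)) = 104*(-2*(-⅕) - ½) = 104*(⅖ - ½) = 104*(-⅒) = -52/5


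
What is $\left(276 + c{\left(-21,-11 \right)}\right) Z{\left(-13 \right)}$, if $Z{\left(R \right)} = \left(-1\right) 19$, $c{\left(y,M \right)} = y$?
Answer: $-4845$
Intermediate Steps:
$Z{\left(R \right)} = -19$
$\left(276 + c{\left(-21,-11 \right)}\right) Z{\left(-13 \right)} = \left(276 - 21\right) \left(-19\right) = 255 \left(-19\right) = -4845$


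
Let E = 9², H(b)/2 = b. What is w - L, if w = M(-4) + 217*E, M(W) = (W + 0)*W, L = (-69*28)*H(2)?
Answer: 25321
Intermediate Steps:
H(b) = 2*b
L = -7728 (L = (-69*28)*(2*2) = -1932*4 = -7728)
M(W) = W² (M(W) = W*W = W²)
E = 81
w = 17593 (w = (-4)² + 217*81 = 16 + 17577 = 17593)
w - L = 17593 - 1*(-7728) = 17593 + 7728 = 25321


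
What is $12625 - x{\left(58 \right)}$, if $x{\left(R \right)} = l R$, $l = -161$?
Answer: $21963$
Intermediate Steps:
$x{\left(R \right)} = - 161 R$
$12625 - x{\left(58 \right)} = 12625 - \left(-161\right) 58 = 12625 - -9338 = 12625 + 9338 = 21963$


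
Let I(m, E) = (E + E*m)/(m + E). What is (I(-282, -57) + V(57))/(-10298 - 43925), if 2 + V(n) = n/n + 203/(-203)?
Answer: 5565/6127199 ≈ 0.00090825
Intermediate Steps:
V(n) = -2 (V(n) = -2 + (n/n + 203/(-203)) = -2 + (1 + 203*(-1/203)) = -2 + (1 - 1) = -2 + 0 = -2)
I(m, E) = (E + E*m)/(E + m)
(I(-282, -57) + V(57))/(-10298 - 43925) = (-57*(1 - 282)/(-57 - 282) - 2)/(-10298 - 43925) = (-57*(-281)/(-339) - 2)/(-54223) = (-57*(-1/339)*(-281) - 2)*(-1/54223) = (-5339/113 - 2)*(-1/54223) = -5565/113*(-1/54223) = 5565/6127199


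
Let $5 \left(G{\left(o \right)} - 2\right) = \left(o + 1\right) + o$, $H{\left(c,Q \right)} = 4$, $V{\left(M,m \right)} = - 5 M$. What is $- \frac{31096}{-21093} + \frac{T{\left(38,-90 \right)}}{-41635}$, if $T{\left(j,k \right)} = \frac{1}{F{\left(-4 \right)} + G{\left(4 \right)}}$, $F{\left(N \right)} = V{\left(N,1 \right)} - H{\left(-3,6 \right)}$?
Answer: $\frac{8544893905}{5796166563} \approx 1.4742$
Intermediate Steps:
$G{\left(o \right)} = \frac{11}{5} + \frac{2 o}{5}$ ($G{\left(o \right)} = 2 + \frac{\left(o + 1\right) + o}{5} = 2 + \frac{\left(1 + o\right) + o}{5} = 2 + \frac{1 + 2 o}{5} = 2 + \left(\frac{1}{5} + \frac{2 o}{5}\right) = \frac{11}{5} + \frac{2 o}{5}$)
$F{\left(N \right)} = -4 - 5 N$ ($F{\left(N \right)} = - 5 N - 4 = -4 - 5 N$)
$T{\left(j,k \right)} = \frac{5}{99}$ ($T{\left(j,k \right)} = \frac{1}{\left(-4 - -20\right) + \left(\frac{11}{5} + \frac{2}{5} \cdot 4\right)} = \frac{1}{\left(-4 + 20\right) + \left(\frac{11}{5} + \frac{8}{5}\right)} = \frac{1}{16 + \frac{19}{5}} = \frac{1}{\frac{99}{5}} = \frac{5}{99}$)
$- \frac{31096}{-21093} + \frac{T{\left(38,-90 \right)}}{-41635} = - \frac{31096}{-21093} + \frac{5}{99 \left(-41635\right)} = \left(-31096\right) \left(- \frac{1}{21093}\right) + \frac{5}{99} \left(- \frac{1}{41635}\right) = \frac{31096}{21093} - \frac{1}{824373} = \frac{8544893905}{5796166563}$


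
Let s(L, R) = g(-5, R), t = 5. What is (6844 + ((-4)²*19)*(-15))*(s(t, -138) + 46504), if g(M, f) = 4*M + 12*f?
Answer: 102387152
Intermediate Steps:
s(L, R) = -20 + 12*R (s(L, R) = 4*(-5) + 12*R = -20 + 12*R)
(6844 + ((-4)²*19)*(-15))*(s(t, -138) + 46504) = (6844 + ((-4)²*19)*(-15))*((-20 + 12*(-138)) + 46504) = (6844 + (16*19)*(-15))*((-20 - 1656) + 46504) = (6844 + 304*(-15))*(-1676 + 46504) = (6844 - 4560)*44828 = 2284*44828 = 102387152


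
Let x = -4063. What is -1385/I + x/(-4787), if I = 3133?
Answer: 6099384/14997671 ≈ 0.40669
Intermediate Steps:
-1385/I + x/(-4787) = -1385/3133 - 4063/(-4787) = -1385*1/3133 - 4063*(-1/4787) = -1385/3133 + 4063/4787 = 6099384/14997671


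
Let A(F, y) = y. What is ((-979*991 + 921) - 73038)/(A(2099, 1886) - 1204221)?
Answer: 1042306/1202335 ≈ 0.86690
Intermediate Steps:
((-979*991 + 921) - 73038)/(A(2099, 1886) - 1204221) = ((-979*991 + 921) - 73038)/(1886 - 1204221) = ((-970189 + 921) - 73038)/(-1202335) = (-969268 - 73038)*(-1/1202335) = -1042306*(-1/1202335) = 1042306/1202335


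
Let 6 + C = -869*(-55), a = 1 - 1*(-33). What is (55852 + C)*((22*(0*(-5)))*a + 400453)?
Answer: 41503349373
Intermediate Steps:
a = 34 (a = 1 + 33 = 34)
C = 47789 (C = -6 - 869*(-55) = -6 + 47795 = 47789)
(55852 + C)*((22*(0*(-5)))*a + 400453) = (55852 + 47789)*((22*(0*(-5)))*34 + 400453) = 103641*((22*0)*34 + 400453) = 103641*(0*34 + 400453) = 103641*(0 + 400453) = 103641*400453 = 41503349373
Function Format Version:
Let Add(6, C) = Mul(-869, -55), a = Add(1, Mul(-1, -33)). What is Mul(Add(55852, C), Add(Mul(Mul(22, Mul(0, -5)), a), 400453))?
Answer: 41503349373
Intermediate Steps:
a = 34 (a = Add(1, 33) = 34)
C = 47789 (C = Add(-6, Mul(-869, -55)) = Add(-6, 47795) = 47789)
Mul(Add(55852, C), Add(Mul(Mul(22, Mul(0, -5)), a), 400453)) = Mul(Add(55852, 47789), Add(Mul(Mul(22, Mul(0, -5)), 34), 400453)) = Mul(103641, Add(Mul(Mul(22, 0), 34), 400453)) = Mul(103641, Add(Mul(0, 34), 400453)) = Mul(103641, Add(0, 400453)) = Mul(103641, 400453) = 41503349373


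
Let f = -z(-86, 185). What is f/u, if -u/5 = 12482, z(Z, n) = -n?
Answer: -37/12482 ≈ -0.0029643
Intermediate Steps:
u = -62410 (u = -5*12482 = -62410)
f = 185 (f = -(-1)*185 = -1*(-185) = 185)
f/u = 185/(-62410) = 185*(-1/62410) = -37/12482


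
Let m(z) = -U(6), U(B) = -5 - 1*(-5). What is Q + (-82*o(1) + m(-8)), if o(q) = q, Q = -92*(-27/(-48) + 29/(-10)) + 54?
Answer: 3741/20 ≈ 187.05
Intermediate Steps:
U(B) = 0 (U(B) = -5 + 5 = 0)
Q = 5381/20 (Q = -92*(-27*(-1/48) + 29*(-⅒)) + 54 = -92*(9/16 - 29/10) + 54 = -92*(-187/80) + 54 = 4301/20 + 54 = 5381/20 ≈ 269.05)
m(z) = 0 (m(z) = -1*0 = 0)
Q + (-82*o(1) + m(-8)) = 5381/20 + (-82*1 + 0) = 5381/20 + (-82 + 0) = 5381/20 - 82 = 3741/20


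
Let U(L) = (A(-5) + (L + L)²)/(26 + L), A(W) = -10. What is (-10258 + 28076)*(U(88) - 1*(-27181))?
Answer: 9293868800/19 ≈ 4.8915e+8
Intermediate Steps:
U(L) = (-10 + 4*L²)/(26 + L) (U(L) = (-10 + (L + L)²)/(26 + L) = (-10 + (2*L)²)/(26 + L) = (-10 + 4*L²)/(26 + L))
(-10258 + 28076)*(U(88) - 1*(-27181)) = (-10258 + 28076)*(2*(-5 + 2*88²)/(26 + 88) - 1*(-27181)) = 17818*(2*(-5 + 2*7744)/114 + 27181) = 17818*(2*(1/114)*(-5 + 15488) + 27181) = 17818*(2*(1/114)*15483 + 27181) = 17818*(5161/19 + 27181) = 17818*(521600/19) = 9293868800/19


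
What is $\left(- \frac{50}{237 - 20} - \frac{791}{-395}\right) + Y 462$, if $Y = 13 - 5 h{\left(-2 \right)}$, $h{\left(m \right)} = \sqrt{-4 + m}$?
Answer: $\frac{514956187}{85715} - 2310 i \sqrt{6} \approx 6007.8 - 5658.3 i$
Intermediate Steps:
$Y = 13 - 5 i \sqrt{6}$ ($Y = 13 - 5 \sqrt{-4 - 2} = 13 - 5 \sqrt{-6} = 13 - 5 i \sqrt{6} \approx 13.0 - 12.247 i$)
$\left(- \frac{50}{237 - 20} - \frac{791}{-395}\right) + Y 462 = \left(- \frac{50}{237 - 20} - \frac{791}{-395}\right) + \left(13 - 5 i \sqrt{6}\right) 462 = \left(- \frac{50}{217} - - \frac{791}{395}\right) + \left(6006 - 2310 i \sqrt{6}\right) = \left(\left(-50\right) \frac{1}{217} + \frac{791}{395}\right) + \left(6006 - 2310 i \sqrt{6}\right) = \left(- \frac{50}{217} + \frac{791}{395}\right) + \left(6006 - 2310 i \sqrt{6}\right) = \frac{151897}{85715} + \left(6006 - 2310 i \sqrt{6}\right) = \frac{514956187}{85715} - 2310 i \sqrt{6}$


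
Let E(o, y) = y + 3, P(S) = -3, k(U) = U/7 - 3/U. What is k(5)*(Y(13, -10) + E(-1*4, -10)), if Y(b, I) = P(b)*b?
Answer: -184/35 ≈ -5.2571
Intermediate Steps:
k(U) = -3/U + U/7 (k(U) = U*(1/7) - 3/U = U/7 - 3/U = -3/U + U/7)
E(o, y) = 3 + y
Y(b, I) = -3*b
k(5)*(Y(13, -10) + E(-1*4, -10)) = (-3/5 + (1/7)*5)*(-3*13 + (3 - 10)) = (-3*1/5 + 5/7)*(-39 - 7) = (-3/5 + 5/7)*(-46) = (4/35)*(-46) = -184/35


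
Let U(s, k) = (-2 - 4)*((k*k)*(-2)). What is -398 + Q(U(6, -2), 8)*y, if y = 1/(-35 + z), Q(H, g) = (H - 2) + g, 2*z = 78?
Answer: -769/2 ≈ -384.50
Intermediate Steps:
z = 39 (z = (1/2)*78 = 39)
U(s, k) = 12*k**2 (U(s, k) = -6*k**2*(-2) = -(-12)*k**2 = 12*k**2)
Q(H, g) = -2 + H + g (Q(H, g) = (-2 + H) + g = -2 + H + g)
y = 1/4 (y = 1/(-35 + 39) = 1/4 ≈ 0.25000)
-398 + Q(U(6, -2), 8)*y = -398 + (-2 + 12*(-2)**2 + 8)*(1/4) = -398 + (-2 + 12*4 + 8)*(1/4) = -398 + (-2 + 48 + 8)*(1/4) = -398 + 54*(1/4) = -398 + 27/2 = -769/2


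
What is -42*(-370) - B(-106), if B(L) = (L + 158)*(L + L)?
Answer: 26564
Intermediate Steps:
B(L) = 2*L*(158 + L) (B(L) = (158 + L)*(2*L) = 2*L*(158 + L))
-42*(-370) - B(-106) = -42*(-370) - 2*(-106)*(158 - 106) = 15540 - 2*(-106)*52 = 15540 - 1*(-11024) = 15540 + 11024 = 26564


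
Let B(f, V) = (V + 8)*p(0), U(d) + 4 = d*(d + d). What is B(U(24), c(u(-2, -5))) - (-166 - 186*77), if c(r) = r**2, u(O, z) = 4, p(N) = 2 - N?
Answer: 14536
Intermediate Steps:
U(d) = -4 + 2*d**2 (U(d) = -4 + d*(d + d) = -4 + d*(2*d) = -4 + 2*d**2)
B(f, V) = 16 + 2*V (B(f, V) = (V + 8)*(2 - 1*0) = (8 + V)*(2 + 0) = (8 + V)*2 = 16 + 2*V)
B(U(24), c(u(-2, -5))) - (-166 - 186*77) = (16 + 2*4**2) - (-166 - 186*77) = (16 + 2*16) - (-166 - 14322) = (16 + 32) - 1*(-14488) = 48 + 14488 = 14536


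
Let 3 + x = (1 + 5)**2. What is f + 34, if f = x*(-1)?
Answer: 1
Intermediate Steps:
x = 33 (x = -3 + (1 + 5)**2 = -3 + 6**2 = -3 + 36 = 33)
f = -33 (f = 33*(-1) = -33)
f + 34 = -33 + 34 = 1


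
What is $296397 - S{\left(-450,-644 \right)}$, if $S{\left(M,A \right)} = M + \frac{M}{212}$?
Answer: $\frac{31466007}{106} \approx 2.9685 \cdot 10^{5}$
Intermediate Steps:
$S{\left(M,A \right)} = \frac{213 M}{212}$ ($S{\left(M,A \right)} = M + M \frac{1}{212} = M + \frac{M}{212} = \frac{213 M}{212}$)
$296397 - S{\left(-450,-644 \right)} = 296397 - \frac{213}{212} \left(-450\right) = 296397 - - \frac{47925}{106} = 296397 + \frac{47925}{106} = \frac{31466007}{106}$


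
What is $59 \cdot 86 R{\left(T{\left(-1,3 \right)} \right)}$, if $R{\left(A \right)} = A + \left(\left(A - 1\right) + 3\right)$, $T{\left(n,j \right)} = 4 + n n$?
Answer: $60888$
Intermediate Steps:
$T{\left(n,j \right)} = 4 + n^{2}$
$R{\left(A \right)} = 2 + 2 A$ ($R{\left(A \right)} = A + \left(\left(-1 + A\right) + 3\right) = A + \left(2 + A\right) = 2 + 2 A$)
$59 \cdot 86 R{\left(T{\left(-1,3 \right)} \right)} = 59 \cdot 86 \left(2 + 2 \left(4 + \left(-1\right)^{2}\right)\right) = 5074 \left(2 + 2 \left(4 + 1\right)\right) = 5074 \left(2 + 2 \cdot 5\right) = 5074 \left(2 + 10\right) = 5074 \cdot 12 = 60888$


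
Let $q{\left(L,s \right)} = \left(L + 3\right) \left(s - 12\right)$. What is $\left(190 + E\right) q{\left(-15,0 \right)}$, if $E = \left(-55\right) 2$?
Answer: $11520$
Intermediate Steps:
$E = -110$
$q{\left(L,s \right)} = \left(-12 + s\right) \left(3 + L\right)$ ($q{\left(L,s \right)} = \left(3 + L\right) \left(-12 + s\right) = \left(-12 + s\right) \left(3 + L\right)$)
$\left(190 + E\right) q{\left(-15,0 \right)} = \left(190 - 110\right) \left(-36 - -180 + 3 \cdot 0 - 0\right) = 80 \left(-36 + 180 + 0 + 0\right) = 80 \cdot 144 = 11520$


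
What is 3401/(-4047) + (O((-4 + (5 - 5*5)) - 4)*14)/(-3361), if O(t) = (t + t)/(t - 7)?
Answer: -3031951/3579465 ≈ -0.84704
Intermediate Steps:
O(t) = 2*t/(-7 + t) (O(t) = (2*t)/(-7 + t) = 2*t/(-7 + t))
3401/(-4047) + (O((-4 + (5 - 5*5)) - 4)*14)/(-3361) = 3401/(-4047) + ((2*((-4 + (5 - 5*5)) - 4)/(-7 + ((-4 + (5 - 5*5)) - 4)))*14)/(-3361) = 3401*(-1/4047) + ((2*((-4 + (5 - 1*25)) - 4)/(-7 + ((-4 + (5 - 1*25)) - 4)))*14)*(-1/3361) = -179/213 + ((2*((-4 + (5 - 25)) - 4)/(-7 + ((-4 + (5 - 25)) - 4)))*14)*(-1/3361) = -179/213 + ((2*((-4 - 20) - 4)/(-7 + ((-4 - 20) - 4)))*14)*(-1/3361) = -179/213 + ((2*(-24 - 4)/(-7 + (-24 - 4)))*14)*(-1/3361) = -179/213 + ((2*(-28)/(-7 - 28))*14)*(-1/3361) = -179/213 + ((2*(-28)/(-35))*14)*(-1/3361) = -179/213 + ((2*(-28)*(-1/35))*14)*(-1/3361) = -179/213 + ((8/5)*14)*(-1/3361) = -179/213 + (112/5)*(-1/3361) = -179/213 - 112/16805 = -3031951/3579465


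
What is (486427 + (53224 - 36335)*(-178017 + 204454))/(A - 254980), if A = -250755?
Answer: -89396184/101147 ≈ -883.82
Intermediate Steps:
(486427 + (53224 - 36335)*(-178017 + 204454))/(A - 254980) = (486427 + (53224 - 36335)*(-178017 + 204454))/(-250755 - 254980) = (486427 + 16889*26437)/(-505735) = (486427 + 446494493)*(-1/505735) = 446980920*(-1/505735) = -89396184/101147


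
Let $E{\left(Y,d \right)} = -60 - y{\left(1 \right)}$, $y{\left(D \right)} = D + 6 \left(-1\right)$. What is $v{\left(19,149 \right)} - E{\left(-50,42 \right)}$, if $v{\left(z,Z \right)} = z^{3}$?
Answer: $6914$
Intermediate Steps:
$y{\left(D \right)} = -6 + D$ ($y{\left(D \right)} = D - 6 = -6 + D$)
$E{\left(Y,d \right)} = -55$ ($E{\left(Y,d \right)} = -60 - \left(-6 + 1\right) = -60 - -5 = -60 + 5 = -55$)
$v{\left(19,149 \right)} - E{\left(-50,42 \right)} = 19^{3} - -55 = 6859 + 55 = 6914$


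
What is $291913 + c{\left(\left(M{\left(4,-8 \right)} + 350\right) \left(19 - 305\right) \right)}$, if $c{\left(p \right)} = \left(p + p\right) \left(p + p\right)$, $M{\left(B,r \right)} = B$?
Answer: $41001682057$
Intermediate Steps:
$c{\left(p \right)} = 4 p^{2}$ ($c{\left(p \right)} = 2 p 2 p = 4 p^{2}$)
$291913 + c{\left(\left(M{\left(4,-8 \right)} + 350\right) \left(19 - 305\right) \right)} = 291913 + 4 \left(\left(4 + 350\right) \left(19 - 305\right)\right)^{2} = 291913 + 4 \left(354 \left(-286\right)\right)^{2} = 291913 + 4 \left(-101244\right)^{2} = 291913 + 4 \cdot 10250347536 = 291913 + 41001390144 = 41001682057$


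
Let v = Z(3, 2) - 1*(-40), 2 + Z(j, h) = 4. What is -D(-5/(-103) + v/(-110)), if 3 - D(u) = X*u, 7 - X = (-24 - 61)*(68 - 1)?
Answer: -10782371/5665 ≈ -1903.3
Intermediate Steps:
Z(j, h) = 2 (Z(j, h) = -2 + 4 = 2)
v = 42 (v = 2 - 1*(-40) = 2 + 40 = 42)
X = 5702 (X = 7 - (-24 - 61)*(68 - 1) = 7 - (-85)*67 = 7 - 1*(-5695) = 7 + 5695 = 5702)
D(u) = 3 - 5702*u
-D(-5/(-103) + v/(-110)) = -(3 - 5702*(-5/(-103) + 42/(-110))) = -(3 - 5702*(-5*(-1/103) + 42*(-1/110))) = -(3 - 5702*(5/103 - 21/55)) = -(3 - 5702*(-1888/5665)) = -(3 + 10765376/5665) = -1*10782371/5665 = -10782371/5665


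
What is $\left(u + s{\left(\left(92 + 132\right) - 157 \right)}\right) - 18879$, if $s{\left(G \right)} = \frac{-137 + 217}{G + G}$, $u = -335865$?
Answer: $- \frac{23767808}{67} \approx -3.5474 \cdot 10^{5}$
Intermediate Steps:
$s{\left(G \right)} = \frac{40}{G}$ ($s{\left(G \right)} = \frac{80}{2 G} = 80 \frac{1}{2 G} = \frac{40}{G}$)
$\left(u + s{\left(\left(92 + 132\right) - 157 \right)}\right) - 18879 = \left(-335865 + \frac{40}{\left(92 + 132\right) - 157}\right) - 18879 = \left(-335865 + \frac{40}{224 - 157}\right) - 18879 = \left(-335865 + \frac{40}{67}\right) - 18879 = - \frac{22502915}{67} - 18879 = - \frac{23767808}{67}$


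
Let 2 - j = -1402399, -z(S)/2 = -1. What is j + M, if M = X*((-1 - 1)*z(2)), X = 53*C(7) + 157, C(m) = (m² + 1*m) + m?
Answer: 1388417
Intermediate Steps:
z(S) = 2 (z(S) = -2*(-1) = 2)
C(m) = m² + 2*m (C(m) = (m² + m) + m = (m + m²) + m = m² + 2*m)
j = 1402401 (j = 2 - 1*(-1402399) = 2 + 1402399 = 1402401)
X = 3496 (X = 53*(7*(2 + 7)) + 157 = 53*(7*9) + 157 = 53*63 + 157 = 3339 + 157 = 3496)
M = -13984 (M = 3496*((-1 - 1)*2) = 3496*(-2*2) = 3496*(-4) = -13984)
j + M = 1402401 - 13984 = 1388417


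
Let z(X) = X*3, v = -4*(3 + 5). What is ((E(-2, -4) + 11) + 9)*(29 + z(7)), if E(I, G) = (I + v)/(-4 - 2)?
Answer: 3850/3 ≈ 1283.3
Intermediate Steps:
v = -32 (v = -4*8 = -32)
E(I, G) = 16/3 - I/6 (E(I, G) = (I - 32)/(-4 - 2) = (-32 + I)/(-6) = (-32 + I)*(-⅙) = 16/3 - I/6)
z(X) = 3*X
((E(-2, -4) + 11) + 9)*(29 + z(7)) = (((16/3 - ⅙*(-2)) + 11) + 9)*(29 + 3*7) = (((16/3 + ⅓) + 11) + 9)*(29 + 21) = ((17/3 + 11) + 9)*50 = (50/3 + 9)*50 = (77/3)*50 = 3850/3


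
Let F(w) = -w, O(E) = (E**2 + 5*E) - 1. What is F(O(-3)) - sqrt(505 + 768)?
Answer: 7 - sqrt(1273) ≈ -28.679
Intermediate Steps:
O(E) = -1 + E**2 + 5*E
F(O(-3)) - sqrt(505 + 768) = -(-1 + (-3)**2 + 5*(-3)) - sqrt(505 + 768) = -(-1 + 9 - 15) - sqrt(1273) = -1*(-7) - sqrt(1273) = 7 - sqrt(1273)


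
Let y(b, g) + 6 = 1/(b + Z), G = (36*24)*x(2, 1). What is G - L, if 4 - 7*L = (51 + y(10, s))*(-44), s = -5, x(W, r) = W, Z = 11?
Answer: 212308/147 ≈ 1444.3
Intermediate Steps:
G = 1728 (G = (36*24)*2 = 864*2 = 1728)
y(b, g) = -6 + 1/(11 + b) (y(b, g) = -6 + 1/(b + 11) = -6 + 1/(11 + b))
L = 41708/147 (L = 4/7 - (51 + (-65 - 6*10)/(11 + 10))*(-44)/7 = 4/7 - (51 + (-65 - 60)/21)*(-44)/7 = 4/7 - (51 + (1/21)*(-125))*(-44)/7 = 4/7 - (51 - 125/21)*(-44)/7 = 4/7 - 946*(-44)/147 = 4/7 - ⅐*(-41624/21) = 4/7 + 41624/147 = 41708/147 ≈ 283.73)
G - L = 1728 - 1*41708/147 = 1728 - 41708/147 = 212308/147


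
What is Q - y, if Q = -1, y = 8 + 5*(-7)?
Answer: 26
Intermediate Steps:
y = -27 (y = 8 - 35 = -27)
Q - y = -1 - 1*(-27) = -1 + 27 = 26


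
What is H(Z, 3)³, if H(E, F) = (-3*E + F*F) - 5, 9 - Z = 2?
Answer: -4913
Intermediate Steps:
Z = 7 (Z = 9 - 1*2 = 9 - 2 = 7)
H(E, F) = -5 + F² - 3*E (H(E, F) = (-3*E + F²) - 5 = (F² - 3*E) - 5 = -5 + F² - 3*E)
H(Z, 3)³ = (-5 + 3² - 3*7)³ = (-5 + 9 - 21)³ = (-17)³ = -4913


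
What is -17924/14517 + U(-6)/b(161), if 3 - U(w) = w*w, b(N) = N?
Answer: -3364825/2337237 ≈ -1.4397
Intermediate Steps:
U(w) = 3 - w² (U(w) = 3 - w*w = 3 - w²)
-17924/14517 + U(-6)/b(161) = -17924/14517 + (3 - 1*(-6)²)/161 = -17924*1/14517 + (3 - 1*36)*(1/161) = -17924/14517 + (3 - 36)*(1/161) = -17924/14517 - 33*1/161 = -17924/14517 - 33/161 = -3364825/2337237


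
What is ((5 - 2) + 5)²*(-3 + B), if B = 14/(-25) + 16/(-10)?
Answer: -8256/25 ≈ -330.24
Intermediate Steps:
B = -54/25 (B = 14*(-1/25) + 16*(-⅒) = -14/25 - 8/5 = -54/25 ≈ -2.1600)
((5 - 2) + 5)²*(-3 + B) = ((5 - 2) + 5)²*(-3 - 54/25) = (3 + 5)²*(-129/25) = 8²*(-129/25) = 64*(-129/25) = -8256/25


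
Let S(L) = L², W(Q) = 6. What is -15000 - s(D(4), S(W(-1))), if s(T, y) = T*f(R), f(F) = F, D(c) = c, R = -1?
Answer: -14996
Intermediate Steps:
s(T, y) = -T (s(T, y) = T*(-1) = -T)
-15000 - s(D(4), S(W(-1))) = -15000 - (-1)*4 = -15000 - 1*(-4) = -15000 + 4 = -14996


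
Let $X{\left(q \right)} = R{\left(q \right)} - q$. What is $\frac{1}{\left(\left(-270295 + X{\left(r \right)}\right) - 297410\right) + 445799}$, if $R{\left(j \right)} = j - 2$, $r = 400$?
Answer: $- \frac{1}{121908} \approx -8.2029 \cdot 10^{-6}$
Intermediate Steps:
$R{\left(j \right)} = -2 + j$
$X{\left(q \right)} = -2$ ($X{\left(q \right)} = \left(-2 + q\right) - q = -2$)
$\frac{1}{\left(\left(-270295 + X{\left(r \right)}\right) - 297410\right) + 445799} = \frac{1}{\left(\left(-270295 - 2\right) - 297410\right) + 445799} = \frac{1}{\left(-270297 - 297410\right) + 445799} = \frac{1}{-567707 + 445799} = \frac{1}{-121908} = - \frac{1}{121908}$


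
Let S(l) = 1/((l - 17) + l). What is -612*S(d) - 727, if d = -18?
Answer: -37919/53 ≈ -715.45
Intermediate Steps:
S(l) = 1/(-17 + 2*l) (S(l) = 1/((-17 + l) + l) = 1/(-17 + 2*l))
-612*S(d) - 727 = -612/(-17 + 2*(-18)) - 727 = -612/(-17 - 36) - 727 = -612/(-53) - 727 = -612*(-1/53) - 727 = 612/53 - 727 = -37919/53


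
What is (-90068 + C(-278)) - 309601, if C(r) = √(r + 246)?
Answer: -399669 + 4*I*√2 ≈ -3.9967e+5 + 5.6569*I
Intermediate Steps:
C(r) = √(246 + r)
(-90068 + C(-278)) - 309601 = (-90068 + √(246 - 278)) - 309601 = (-90068 + √(-32)) - 309601 = (-90068 + 4*I*√2) - 309601 = -399669 + 4*I*√2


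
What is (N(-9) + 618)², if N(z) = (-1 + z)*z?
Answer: 501264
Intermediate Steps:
N(z) = z*(-1 + z)
(N(-9) + 618)² = (-9*(-1 - 9) + 618)² = (-9*(-10) + 618)² = (90 + 618)² = 708² = 501264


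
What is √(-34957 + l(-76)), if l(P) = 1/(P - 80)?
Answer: I*√212678427/78 ≈ 186.97*I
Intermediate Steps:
l(P) = 1/(-80 + P)
√(-34957 + l(-76)) = √(-34957 + 1/(-80 - 76)) = √(-34957 + 1/(-156)) = √(-34957 - 1/156) = √(-5453293/156) = I*√212678427/78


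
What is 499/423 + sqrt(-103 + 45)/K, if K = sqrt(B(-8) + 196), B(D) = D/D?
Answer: 499/423 + I*sqrt(11426)/197 ≈ 1.1797 + 0.5426*I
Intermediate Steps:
B(D) = 1
K = sqrt(197) (K = sqrt(1 + 196) = sqrt(197) ≈ 14.036)
499/423 + sqrt(-103 + 45)/K = 499/423 + sqrt(-103 + 45)/(sqrt(197)) = 499*(1/423) + sqrt(-58)*(sqrt(197)/197) = 499/423 + (I*sqrt(58))*(sqrt(197)/197) = 499/423 + I*sqrt(11426)/197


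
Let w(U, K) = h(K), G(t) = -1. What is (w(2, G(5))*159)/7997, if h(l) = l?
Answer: -159/7997 ≈ -0.019882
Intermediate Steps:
w(U, K) = K
(w(2, G(5))*159)/7997 = -1*159/7997 = -159*1/7997 = -159/7997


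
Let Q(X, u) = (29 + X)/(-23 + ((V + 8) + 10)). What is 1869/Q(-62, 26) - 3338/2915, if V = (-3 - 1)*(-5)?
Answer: -225433/265 ≈ -850.69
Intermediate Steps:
V = 20 (V = -4*(-5) = 20)
Q(X, u) = 29/15 + X/15 (Q(X, u) = (29 + X)/(-23 + ((20 + 8) + 10)) = (29 + X)/(-23 + (28 + 10)) = (29 + X)/(-23 + 38) = (29 + X)/15 = (29 + X)*(1/15) = 29/15 + X/15)
1869/Q(-62, 26) - 3338/2915 = 1869/(29/15 + (1/15)*(-62)) - 3338/2915 = 1869/(29/15 - 62/15) - 3338*1/2915 = 1869/(-11/5) - 3338/2915 = 1869*(-5/11) - 3338/2915 = -9345/11 - 3338/2915 = -225433/265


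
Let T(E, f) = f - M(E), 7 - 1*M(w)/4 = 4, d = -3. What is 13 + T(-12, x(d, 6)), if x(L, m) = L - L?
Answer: 1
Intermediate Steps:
x(L, m) = 0
M(w) = 12 (M(w) = 28 - 4*4 = 28 - 16 = 12)
T(E, f) = -12 + f (T(E, f) = f - 1*12 = f - 12 = -12 + f)
13 + T(-12, x(d, 6)) = 13 + (-12 + 0) = 13 - 12 = 1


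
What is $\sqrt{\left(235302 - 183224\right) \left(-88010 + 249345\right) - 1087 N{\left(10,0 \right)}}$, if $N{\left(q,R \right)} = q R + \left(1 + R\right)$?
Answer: $\sqrt{8402003043} \approx 91663.0$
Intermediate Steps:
$N{\left(q,R \right)} = 1 + R + R q$ ($N{\left(q,R \right)} = R q + \left(1 + R\right) = 1 + R + R q$)
$\sqrt{\left(235302 - 183224\right) \left(-88010 + 249345\right) - 1087 N{\left(10,0 \right)}} = \sqrt{\left(235302 - 183224\right) \left(-88010 + 249345\right) - 1087 \left(1 + 0 + 0 \cdot 10\right)} = \sqrt{52078 \cdot 161335 - 1087 \left(1 + 0 + 0\right)} = \sqrt{8402004130 - 1087} = \sqrt{8402003043}$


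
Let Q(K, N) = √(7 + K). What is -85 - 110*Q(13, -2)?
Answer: -85 - 220*√5 ≈ -576.93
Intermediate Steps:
-85 - 110*Q(13, -2) = -85 - 110*√(7 + 13) = -85 - 220*√5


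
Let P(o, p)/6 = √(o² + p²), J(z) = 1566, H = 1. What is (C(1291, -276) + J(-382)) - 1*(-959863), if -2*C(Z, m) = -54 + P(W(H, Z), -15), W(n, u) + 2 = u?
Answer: 961456 - 3*√1661746 ≈ 9.5759e+5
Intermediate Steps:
W(n, u) = -2 + u
P(o, p) = 6*√(o² + p²)
C(Z, m) = 27 - 3*√(225 + (-2 + Z)²) (C(Z, m) = -(-54 + 6*√((-2 + Z)² + (-15)²))/2 = -(-54 + 6*√((-2 + Z)² + 225))/2 = -(-54 + 6*√(225 + (-2 + Z)²))/2 = 27 - 3*√(225 + (-2 + Z)²))
(C(1291, -276) + J(-382)) - 1*(-959863) = ((27 - 3*√(225 + (-2 + 1291)²)) + 1566) - 1*(-959863) = ((27 - 3*√(225 + 1289²)) + 1566) + 959863 = ((27 - 3*√(225 + 1661521)) + 1566) + 959863 = ((27 - 3*√1661746) + 1566) + 959863 = (1593 - 3*√1661746) + 959863 = 961456 - 3*√1661746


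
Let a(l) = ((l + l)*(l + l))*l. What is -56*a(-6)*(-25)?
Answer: -1209600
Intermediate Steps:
a(l) = 4*l**3 (a(l) = ((2*l)*(2*l))*l = (4*l**2)*l = 4*l**3)
-56*a(-6)*(-25) = -224*(-6)**3*(-25) = -224*(-216)*(-25) = -56*(-864)*(-25) = 48384*(-25) = -1209600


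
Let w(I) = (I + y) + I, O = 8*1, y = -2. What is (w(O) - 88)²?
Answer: 5476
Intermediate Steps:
O = 8
w(I) = -2 + 2*I (w(I) = (I - 2) + I = (-2 + I) + I = -2 + 2*I)
(w(O) - 88)² = ((-2 + 2*8) - 88)² = ((-2 + 16) - 88)² = (14 - 88)² = (-74)² = 5476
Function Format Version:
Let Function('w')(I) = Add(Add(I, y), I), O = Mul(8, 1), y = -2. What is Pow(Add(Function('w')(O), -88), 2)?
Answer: 5476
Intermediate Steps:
O = 8
Function('w')(I) = Add(-2, Mul(2, I)) (Function('w')(I) = Add(Add(I, -2), I) = Add(Add(-2, I), I) = Add(-2, Mul(2, I)))
Pow(Add(Function('w')(O), -88), 2) = Pow(Add(Add(-2, Mul(2, 8)), -88), 2) = Pow(Add(Add(-2, 16), -88), 2) = Pow(Add(14, -88), 2) = Pow(-74, 2) = 5476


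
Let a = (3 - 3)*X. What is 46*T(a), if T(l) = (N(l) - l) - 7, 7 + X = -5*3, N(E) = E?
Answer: -322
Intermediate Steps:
X = -22 (X = -7 - 5*3 = -7 - 15 = -22)
a = 0 (a = (3 - 3)*(-22) = 0*(-22) = 0)
T(l) = -7 (T(l) = (l - l) - 7 = 0 - 7 = -7)
46*T(a) = 46*(-7) = -322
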